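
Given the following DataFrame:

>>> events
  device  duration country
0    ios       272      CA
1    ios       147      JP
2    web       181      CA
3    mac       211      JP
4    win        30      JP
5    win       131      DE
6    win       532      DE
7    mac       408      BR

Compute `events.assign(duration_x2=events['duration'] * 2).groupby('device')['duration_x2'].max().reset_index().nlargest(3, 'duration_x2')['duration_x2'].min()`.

544

add column duration_x2 = events['duration'] * 2:
  device  duration country  duration_x2
0    ios       272      CA          544
1    ios       147      JP          294
2    web       181      CA          362
3    mac       211      JP          422
4    win        30      JP           60
5    win       131      DE          262
6    win       532      DE         1064
7    mac       408      BR          816
group by device, max of duration_x2:
device
ios     544
mac     816
web     362
win    1064
Name: duration_x2, dtype: int64
reset_index():
  device  duration_x2
0    ios          544
1    mac          816
2    web          362
3    win         1064
take 3 rows with largest duration_x2:
  device  duration_x2
3    win         1064
1    mac          816
0    ios          544
The min of column 'duration_x2' is 544.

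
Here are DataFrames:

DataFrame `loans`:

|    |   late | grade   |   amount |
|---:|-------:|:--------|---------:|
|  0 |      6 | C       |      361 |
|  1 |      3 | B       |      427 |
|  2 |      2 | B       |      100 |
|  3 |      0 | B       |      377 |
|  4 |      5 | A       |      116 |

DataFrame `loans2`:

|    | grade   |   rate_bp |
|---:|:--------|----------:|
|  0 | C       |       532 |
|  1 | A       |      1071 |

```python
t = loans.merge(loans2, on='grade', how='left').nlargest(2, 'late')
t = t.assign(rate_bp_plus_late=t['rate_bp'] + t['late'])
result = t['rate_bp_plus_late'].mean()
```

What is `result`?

merge on 'grade' (how='left') → 5 rows:
   late grade  amount  rate_bp
0     6     C     361    532.0
1     3     B     427      NaN
2     2     B     100      NaN
3     0     B     377      NaN
4     5     A     116   1071.0
take 2 rows with largest late:
   late grade  amount  rate_bp
0     6     C     361    532.0
4     5     A     116   1071.0
add column rate_bp_plus_late = t['rate_bp'] + t['late']:
   late grade  amount  rate_bp  rate_bp_plus_late
0     6     C     361    532.0              538.0
4     5     A     116   1071.0             1076.0

807.0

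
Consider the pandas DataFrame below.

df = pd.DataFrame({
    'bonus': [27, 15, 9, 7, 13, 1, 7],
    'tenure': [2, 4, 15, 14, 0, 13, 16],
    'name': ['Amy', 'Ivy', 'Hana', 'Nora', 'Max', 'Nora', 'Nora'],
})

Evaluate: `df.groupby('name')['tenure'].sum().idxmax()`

group by name, sum of tenure:
name
Amy      2
Hana    15
Ivy      4
Max      0
Nora    43
Name: tenure, dtype: int64
Hence Nora.

Nora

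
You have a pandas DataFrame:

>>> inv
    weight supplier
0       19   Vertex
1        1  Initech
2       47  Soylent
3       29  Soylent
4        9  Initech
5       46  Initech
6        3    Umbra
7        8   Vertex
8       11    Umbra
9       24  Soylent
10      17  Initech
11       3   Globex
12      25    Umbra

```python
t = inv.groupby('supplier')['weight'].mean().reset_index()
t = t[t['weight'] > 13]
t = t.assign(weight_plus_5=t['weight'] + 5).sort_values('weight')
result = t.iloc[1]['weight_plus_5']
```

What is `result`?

23.25

group by supplier, mean of weight:
supplier
Globex      3.000000
Initech    18.250000
Soylent    33.333333
Umbra      13.000000
Vertex     13.500000
Name: weight, dtype: float64
reset_index():
  supplier     weight
0   Globex   3.000000
1  Initech  18.250000
2  Soylent  33.333333
3    Umbra  13.000000
4   Vertex  13.500000
filter rows where weight > 13:
  supplier     weight
1  Initech  18.250000
2  Soylent  33.333333
4   Vertex  13.500000
add column weight_plus_5 = t['weight'] + 5:
  supplier     weight  weight_plus_5
1  Initech  18.250000      23.250000
2  Soylent  33.333333      38.333333
4   Vertex  13.500000      18.500000
sort by weight:
  supplier     weight  weight_plus_5
4   Vertex  13.500000      18.500000
1  Initech  18.250000      23.250000
2  Soylent  33.333333      38.333333
The value at position 1, column 'weight_plus_5' is 23.25.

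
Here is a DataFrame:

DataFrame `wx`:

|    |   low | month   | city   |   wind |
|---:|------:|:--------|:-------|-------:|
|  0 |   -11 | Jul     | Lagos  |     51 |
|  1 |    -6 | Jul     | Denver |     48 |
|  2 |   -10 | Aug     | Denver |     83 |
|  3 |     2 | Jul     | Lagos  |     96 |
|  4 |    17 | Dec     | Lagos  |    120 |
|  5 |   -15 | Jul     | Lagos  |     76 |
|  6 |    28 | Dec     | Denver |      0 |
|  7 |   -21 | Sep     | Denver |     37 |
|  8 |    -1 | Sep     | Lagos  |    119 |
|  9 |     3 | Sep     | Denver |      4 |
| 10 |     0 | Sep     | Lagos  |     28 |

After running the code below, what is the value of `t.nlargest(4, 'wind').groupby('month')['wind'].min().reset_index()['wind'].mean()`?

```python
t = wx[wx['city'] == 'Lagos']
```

105.0

filter rows where city == 'Lagos':
    low month   city  wind
0   -11   Jul  Lagos    51
3     2   Jul  Lagos    96
4    17   Dec  Lagos   120
5   -15   Jul  Lagos    76
8    -1   Sep  Lagos   119
10    0   Sep  Lagos    28
take 4 rows with largest wind:
   low month   city  wind
4   17   Dec  Lagos   120
8   -1   Sep  Lagos   119
3    2   Jul  Lagos    96
5  -15   Jul  Lagos    76
group by month, min of wind:
month
Dec    120
Jul     76
Sep    119
Name: wind, dtype: int64
reset_index():
  month  wind
0   Dec   120
1   Jul    76
2   Sep   119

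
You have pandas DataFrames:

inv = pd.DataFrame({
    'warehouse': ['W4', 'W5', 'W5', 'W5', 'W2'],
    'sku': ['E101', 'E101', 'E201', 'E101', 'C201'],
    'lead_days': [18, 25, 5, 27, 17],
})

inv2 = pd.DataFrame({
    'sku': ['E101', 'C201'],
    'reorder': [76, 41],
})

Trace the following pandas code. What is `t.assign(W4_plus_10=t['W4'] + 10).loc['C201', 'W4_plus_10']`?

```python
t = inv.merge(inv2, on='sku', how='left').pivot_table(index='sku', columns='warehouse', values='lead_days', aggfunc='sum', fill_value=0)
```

10

merge on 'sku' (how='left') → 5 rows:
  warehouse   sku  lead_days  reorder
0        W4  E101         18     76.0
1        W5  E101         25     76.0
2        W5  E201          5      NaN
3        W5  E101         27     76.0
4        W2  C201         17     41.0
pivot: rows=sku, cols=warehouse, sum(lead_days):
warehouse  W2  W4  W5
sku                  
C201       17   0   0
E101        0  18  52
E201        0   0   5
add column W4_plus_10 = t['W4'] + 10:
warehouse  W2  W4  W5  W4_plus_10
sku                              
C201       17   0   0          10
E101        0  18  52          28
E201        0   0   5          10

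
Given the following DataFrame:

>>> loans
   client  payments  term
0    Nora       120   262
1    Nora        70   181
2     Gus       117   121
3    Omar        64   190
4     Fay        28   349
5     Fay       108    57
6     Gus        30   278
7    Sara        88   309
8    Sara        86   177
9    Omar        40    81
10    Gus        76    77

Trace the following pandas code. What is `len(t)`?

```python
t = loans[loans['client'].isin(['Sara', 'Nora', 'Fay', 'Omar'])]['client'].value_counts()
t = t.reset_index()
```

filter rows where client in ['Sara', 'Nora', 'Fay', 'Omar']:
  client  payments  term
0   Nora       120   262
1   Nora        70   181
3   Omar        64   190
4    Fay        28   349
5    Fay       108    57
7   Sara        88   309
8   Sara        86   177
9   Omar        40    81
value_counts of client:
client
Nora    2
Omar    2
Fay     2
Sara    2
Name: count, dtype: int64
reset_index():
  client  count
0   Nora      2
1   Omar      2
2    Fay      2
3   Sara      2
Then the number of rows: 4

4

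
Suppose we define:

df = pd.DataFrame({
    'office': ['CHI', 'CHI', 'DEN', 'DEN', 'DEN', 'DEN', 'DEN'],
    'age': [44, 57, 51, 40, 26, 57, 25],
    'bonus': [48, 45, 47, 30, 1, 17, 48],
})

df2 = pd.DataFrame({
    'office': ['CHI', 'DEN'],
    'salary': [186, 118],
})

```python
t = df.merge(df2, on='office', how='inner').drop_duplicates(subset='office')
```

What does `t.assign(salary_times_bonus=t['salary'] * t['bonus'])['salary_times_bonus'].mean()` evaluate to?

merge on 'office' (how='inner') → 7 rows:
  office  age  bonus  salary
0    CHI   44     48     186
1    CHI   57     45     186
2    DEN   51     47     118
3    DEN   40     30     118
4    DEN   26      1     118
5    DEN   57     17     118
6    DEN   25     48     118
drop duplicate office (keep=first):
  office  age  bonus  salary
0    CHI   44     48     186
2    DEN   51     47     118
add column salary_times_bonus = t['salary'] * t['bonus']:
  office  age  bonus  salary  salary_times_bonus
0    CHI   44     48     186                8928
2    DEN   51     47     118                5546
The mean of column 'salary_times_bonus' is 7237.0.

7237.0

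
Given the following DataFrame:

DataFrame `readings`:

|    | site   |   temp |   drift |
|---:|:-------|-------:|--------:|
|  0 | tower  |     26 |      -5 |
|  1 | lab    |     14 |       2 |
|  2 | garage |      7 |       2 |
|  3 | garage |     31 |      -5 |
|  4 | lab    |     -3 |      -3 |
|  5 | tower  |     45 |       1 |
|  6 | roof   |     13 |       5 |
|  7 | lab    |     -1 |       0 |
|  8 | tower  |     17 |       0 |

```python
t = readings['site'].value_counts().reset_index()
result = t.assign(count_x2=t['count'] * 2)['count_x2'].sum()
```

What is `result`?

value_counts of site:
site
tower     3
lab       3
garage    2
roof      1
Name: count, dtype: int64
reset_index():
     site  count
0   tower      3
1     lab      3
2  garage      2
3    roof      1
add column count_x2 = t['count'] * 2:
     site  count  count_x2
0   tower      3         6
1     lab      3         6
2  garage      2         4
3    roof      1         2
Taking the sum of column 'count_x2' gives 18.

18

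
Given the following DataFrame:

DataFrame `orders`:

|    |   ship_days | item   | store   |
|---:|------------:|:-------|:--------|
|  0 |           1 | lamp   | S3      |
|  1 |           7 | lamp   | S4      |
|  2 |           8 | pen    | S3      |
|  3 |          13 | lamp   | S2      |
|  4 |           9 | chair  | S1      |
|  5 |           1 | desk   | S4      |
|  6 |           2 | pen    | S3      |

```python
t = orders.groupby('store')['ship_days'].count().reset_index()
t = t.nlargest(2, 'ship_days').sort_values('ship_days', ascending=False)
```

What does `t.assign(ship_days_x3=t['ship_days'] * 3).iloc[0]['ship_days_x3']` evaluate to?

9

group by store, count of ship_days:
store
S1    1
S2    1
S3    3
S4    2
Name: ship_days, dtype: int64
reset_index():
  store  ship_days
0    S1          1
1    S2          1
2    S3          3
3    S4          2
take 2 rows with largest ship_days:
  store  ship_days
2    S3          3
3    S4          2
sort by ship_days descending:
  store  ship_days
2    S3          3
3    S4          2
add column ship_days_x3 = t['ship_days'] * 3:
  store  ship_days  ship_days_x3
2    S3          3             9
3    S4          2             6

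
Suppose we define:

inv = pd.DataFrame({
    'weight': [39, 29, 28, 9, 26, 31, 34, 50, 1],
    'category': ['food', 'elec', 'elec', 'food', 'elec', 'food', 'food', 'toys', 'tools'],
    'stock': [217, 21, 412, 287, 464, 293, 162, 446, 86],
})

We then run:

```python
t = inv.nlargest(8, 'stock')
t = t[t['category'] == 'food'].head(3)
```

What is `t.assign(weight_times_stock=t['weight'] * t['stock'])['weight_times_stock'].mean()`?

6709.66666667

take 8 rows with largest stock:
   weight category  stock
4      26     elec    464
7      50     toys    446
2      28     elec    412
5      31     food    293
3       9     food    287
0      39     food    217
6      34     food    162
8       1    tools     86
filter rows where category == 'food':
   weight category  stock
5      31     food    293
3       9     food    287
0      39     food    217
6      34     food    162
take first 3 rows:
   weight category  stock
5      31     food    293
3       9     food    287
0      39     food    217
add column weight_times_stock = t['weight'] * t['stock']:
   weight category  stock  weight_times_stock
5      31     food    293                9083
3       9     food    287                2583
0      39     food    217                8463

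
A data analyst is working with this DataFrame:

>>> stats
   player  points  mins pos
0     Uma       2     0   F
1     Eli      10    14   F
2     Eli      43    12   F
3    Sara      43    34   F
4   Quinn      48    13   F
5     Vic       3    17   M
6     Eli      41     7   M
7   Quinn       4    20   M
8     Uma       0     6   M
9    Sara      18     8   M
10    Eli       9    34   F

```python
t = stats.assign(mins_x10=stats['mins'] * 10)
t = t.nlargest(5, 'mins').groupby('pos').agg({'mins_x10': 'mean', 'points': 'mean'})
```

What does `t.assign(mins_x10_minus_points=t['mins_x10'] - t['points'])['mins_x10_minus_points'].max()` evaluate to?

252.666666667

add column mins_x10 = stats['mins'] * 10:
   player  points  mins pos  mins_x10
0     Uma       2     0   F         0
1     Eli      10    14   F       140
2     Eli      43    12   F       120
3    Sara      43    34   F       340
4   Quinn      48    13   F       130
5     Vic       3    17   M       170
6     Eli      41     7   M        70
7   Quinn       4    20   M       200
8     Uma       0     6   M        60
9    Sara      18     8   M        80
10    Eli       9    34   F       340
take 5 rows with largest mins:
   player  points  mins pos  mins_x10
3    Sara      43    34   F       340
10    Eli       9    34   F       340
7   Quinn       4    20   M       200
5     Vic       3    17   M       170
1     Eli      10    14   F       140
group by pos: mean(mins_x10), mean(points):
       mins_x10     points
pos                       
F    273.333333  20.666667
M    185.000000   3.500000
add column mins_x10_minus_points = t['mins_x10'] - t['points']:
       mins_x10     points  mins_x10_minus_points
pos                                              
F    273.333333  20.666667             252.666667
M    185.000000   3.500000             181.500000
Taking the max of column 'mins_x10_minus_points' gives 252.666666667.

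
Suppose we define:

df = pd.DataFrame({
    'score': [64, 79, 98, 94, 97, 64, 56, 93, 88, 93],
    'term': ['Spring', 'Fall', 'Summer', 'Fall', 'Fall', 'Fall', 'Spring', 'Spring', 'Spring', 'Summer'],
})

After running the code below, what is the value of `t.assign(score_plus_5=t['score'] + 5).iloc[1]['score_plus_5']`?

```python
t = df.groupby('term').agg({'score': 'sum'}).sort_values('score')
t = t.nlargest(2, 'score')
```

group by term, sum of score:
        score
term         
Fall      334
Spring    301
Summer    191
sort by score:
        score
term         
Summer    191
Spring    301
Fall      334
take 2 rows with largest score:
        score
term         
Fall      334
Spring    301
add column score_plus_5 = t['score'] + 5:
        score  score_plus_5
term                       
Fall      334           339
Spring    301           306
value at position 1, column 'score_plus_5' → 306

306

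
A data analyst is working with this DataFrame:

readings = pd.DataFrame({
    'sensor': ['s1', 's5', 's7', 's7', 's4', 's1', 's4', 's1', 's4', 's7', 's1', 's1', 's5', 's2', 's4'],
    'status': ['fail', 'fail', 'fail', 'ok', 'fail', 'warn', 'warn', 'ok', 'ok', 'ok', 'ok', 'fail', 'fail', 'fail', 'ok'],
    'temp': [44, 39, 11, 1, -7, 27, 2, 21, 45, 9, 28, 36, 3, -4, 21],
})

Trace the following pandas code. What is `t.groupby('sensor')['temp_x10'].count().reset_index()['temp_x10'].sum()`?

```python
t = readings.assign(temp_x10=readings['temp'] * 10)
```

15

add column temp_x10 = readings['temp'] * 10:
   sensor status  temp  temp_x10
0      s1   fail    44       440
1      s5   fail    39       390
2      s7   fail    11       110
3      s7     ok     1        10
4      s4   fail    -7       -70
5      s1   warn    27       270
6      s4   warn     2        20
7      s1     ok    21       210
8      s4     ok    45       450
9      s7     ok     9        90
10     s1     ok    28       280
11     s1   fail    36       360
12     s5   fail     3        30
13     s2   fail    -4       -40
14     s4     ok    21       210
group by sensor, count of temp_x10:
sensor
s1    5
s2    1
s4    4
s5    2
s7    3
Name: temp_x10, dtype: int64
reset_index():
  sensor  temp_x10
0     s1         5
1     s2         1
2     s4         4
3     s5         2
4     s7         3
The sum of column 'temp_x10' is 15.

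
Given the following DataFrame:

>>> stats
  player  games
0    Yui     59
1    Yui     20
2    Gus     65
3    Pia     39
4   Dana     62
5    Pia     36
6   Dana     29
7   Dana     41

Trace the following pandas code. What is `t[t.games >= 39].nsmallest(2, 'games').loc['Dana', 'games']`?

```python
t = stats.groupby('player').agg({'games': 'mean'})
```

group by player, mean of games:
        games
player       
Dana     44.0
Gus      65.0
Pia      37.5
Yui      39.5
filter rows where games >= 39:
        games
player       
Dana     44.0
Gus      65.0
Yui      39.5
take 2 rows with smallest games:
        games
player       
Yui      39.5
Dana     44.0

44.0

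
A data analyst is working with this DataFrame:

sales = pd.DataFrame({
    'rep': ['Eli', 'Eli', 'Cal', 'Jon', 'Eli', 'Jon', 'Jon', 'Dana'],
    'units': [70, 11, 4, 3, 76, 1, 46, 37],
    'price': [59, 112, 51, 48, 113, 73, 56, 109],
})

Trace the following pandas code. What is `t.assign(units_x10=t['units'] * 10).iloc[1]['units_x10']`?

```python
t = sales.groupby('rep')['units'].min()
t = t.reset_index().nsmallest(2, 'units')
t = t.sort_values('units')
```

40

group by rep, min of units:
rep
Cal      4
Dana    37
Eli     11
Jon      1
Name: units, dtype: int64
reset_index():
    rep  units
0   Cal      4
1  Dana     37
2   Eli     11
3   Jon      1
take 2 rows with smallest units:
   rep  units
3  Jon      1
0  Cal      4
sort by units:
   rep  units
3  Jon      1
0  Cal      4
add column units_x10 = t['units'] * 10:
   rep  units  units_x10
3  Jon      1         10
0  Cal      4         40
Finally, value at position 1, column 'units_x10' = 40.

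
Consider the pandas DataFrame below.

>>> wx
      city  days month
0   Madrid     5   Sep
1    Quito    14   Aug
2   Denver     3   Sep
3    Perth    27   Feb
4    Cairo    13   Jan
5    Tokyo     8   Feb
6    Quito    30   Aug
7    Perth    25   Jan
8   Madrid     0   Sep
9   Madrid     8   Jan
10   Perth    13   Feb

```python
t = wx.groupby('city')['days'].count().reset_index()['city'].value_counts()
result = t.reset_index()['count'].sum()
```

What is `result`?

6

group by city, count of days:
city
Cairo     1
Denver    1
Madrid    3
Perth     3
Quito     2
Tokyo     1
Name: days, dtype: int64
reset_index():
     city  days
0   Cairo     1
1  Denver     1
2  Madrid     3
3   Perth     3
4   Quito     2
5   Tokyo     1
value_counts of city:
city
Cairo     1
Denver    1
Madrid    1
Perth     1
Quito     1
Tokyo     1
Name: count, dtype: int64
reset_index():
     city  count
0   Cairo      1
1  Denver      1
2  Madrid      1
3   Perth      1
4   Quito      1
5   Tokyo      1
Reading off the sum of column 'count', we get 6.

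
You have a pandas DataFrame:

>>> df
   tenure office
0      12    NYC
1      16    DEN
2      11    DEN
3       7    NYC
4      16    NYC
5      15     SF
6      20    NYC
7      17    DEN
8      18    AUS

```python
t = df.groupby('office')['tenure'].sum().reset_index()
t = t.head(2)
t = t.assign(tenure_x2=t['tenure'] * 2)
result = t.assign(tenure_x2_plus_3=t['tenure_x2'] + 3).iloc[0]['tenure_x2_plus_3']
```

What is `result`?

39

group by office, sum of tenure:
office
AUS    18
DEN    44
NYC    55
SF     15
Name: tenure, dtype: int64
reset_index():
  office  tenure
0    AUS      18
1    DEN      44
2    NYC      55
3     SF      15
take first 2 rows:
  office  tenure
0    AUS      18
1    DEN      44
add column tenure_x2 = t['tenure'] * 2:
  office  tenure  tenure_x2
0    AUS      18         36
1    DEN      44         88
add column tenure_x2_plus_3 = t['tenure_x2'] + 3:
  office  tenure  tenure_x2  tenure_x2_plus_3
0    AUS      18         36                39
1    DEN      44         88                91
Then the value at position 0, column 'tenure_x2_plus_3': 39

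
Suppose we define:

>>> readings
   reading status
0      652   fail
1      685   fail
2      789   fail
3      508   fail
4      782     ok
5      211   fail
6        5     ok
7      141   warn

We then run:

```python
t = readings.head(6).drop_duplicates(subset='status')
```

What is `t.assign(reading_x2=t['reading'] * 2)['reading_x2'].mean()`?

take first 6 rows:
   reading status
0      652   fail
1      685   fail
2      789   fail
3      508   fail
4      782     ok
5      211   fail
drop duplicate status (keep=first):
   reading status
0      652   fail
4      782     ok
add column reading_x2 = t['reading'] * 2:
   reading status  reading_x2
0      652   fail        1304
4      782     ok        1564

1434.0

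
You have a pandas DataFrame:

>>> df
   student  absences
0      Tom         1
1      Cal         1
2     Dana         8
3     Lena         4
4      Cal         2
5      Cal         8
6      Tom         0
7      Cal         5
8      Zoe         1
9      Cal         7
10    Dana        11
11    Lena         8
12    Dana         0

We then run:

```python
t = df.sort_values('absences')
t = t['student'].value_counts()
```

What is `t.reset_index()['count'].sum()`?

sort by absences:
   student  absences
6      Tom         0
12    Dana         0
0      Tom         1
1      Cal         1
8      Zoe         1
4      Cal         2
3     Lena         4
7      Cal         5
9      Cal         7
2     Dana         8
5      Cal         8
11    Lena         8
10    Dana        11
value_counts of student:
student
Cal     5
Dana    3
Tom     2
Lena    2
Zoe     1
Name: count, dtype: int64
reset_index():
  student  count
0     Cal      5
1    Dana      3
2     Tom      2
3    Lena      2
4     Zoe      1

13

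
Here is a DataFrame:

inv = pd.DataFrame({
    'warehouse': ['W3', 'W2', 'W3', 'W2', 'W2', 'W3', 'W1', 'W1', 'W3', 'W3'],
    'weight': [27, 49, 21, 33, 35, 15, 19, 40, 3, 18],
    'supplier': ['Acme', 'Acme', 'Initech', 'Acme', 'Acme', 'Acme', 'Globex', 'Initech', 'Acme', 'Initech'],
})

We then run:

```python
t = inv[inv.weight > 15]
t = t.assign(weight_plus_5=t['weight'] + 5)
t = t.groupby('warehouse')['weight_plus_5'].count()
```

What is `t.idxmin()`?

filter rows where weight > 15:
  warehouse  weight supplier
0        W3      27     Acme
1        W2      49     Acme
2        W3      21  Initech
3        W2      33     Acme
4        W2      35     Acme
6        W1      19   Globex
7        W1      40  Initech
9        W3      18  Initech
add column weight_plus_5 = t['weight'] + 5:
  warehouse  weight supplier  weight_plus_5
0        W3      27     Acme             32
1        W2      49     Acme             54
2        W3      21  Initech             26
3        W2      33     Acme             38
4        W2      35     Acme             40
6        W1      19   Globex             24
7        W1      40  Initech             45
9        W3      18  Initech             23
group by warehouse, count of weight_plus_5:
warehouse
W1    2
W2    3
W3    3
Name: weight_plus_5, dtype: int64
Then the label with the smallest value: W1

W1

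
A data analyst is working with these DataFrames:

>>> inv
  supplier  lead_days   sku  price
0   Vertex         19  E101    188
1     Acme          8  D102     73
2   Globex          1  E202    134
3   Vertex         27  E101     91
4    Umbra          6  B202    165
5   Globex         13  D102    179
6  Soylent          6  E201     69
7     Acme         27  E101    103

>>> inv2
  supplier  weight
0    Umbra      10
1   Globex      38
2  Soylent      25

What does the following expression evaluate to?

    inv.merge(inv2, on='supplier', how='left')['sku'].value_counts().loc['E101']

merge on 'supplier' (how='left') → 8 rows:
  supplier  lead_days   sku  price  weight
0   Vertex         19  E101    188     NaN
1     Acme          8  D102     73     NaN
2   Globex          1  E202    134    38.0
3   Vertex         27  E101     91     NaN
4    Umbra          6  B202    165    10.0
5   Globex         13  D102    179    38.0
6  Soylent          6  E201     69    25.0
7     Acme         27  E101    103     NaN
value_counts of sku:
sku
E101    3
D102    2
E202    1
B202    1
E201    1
Name: count, dtype: int64

3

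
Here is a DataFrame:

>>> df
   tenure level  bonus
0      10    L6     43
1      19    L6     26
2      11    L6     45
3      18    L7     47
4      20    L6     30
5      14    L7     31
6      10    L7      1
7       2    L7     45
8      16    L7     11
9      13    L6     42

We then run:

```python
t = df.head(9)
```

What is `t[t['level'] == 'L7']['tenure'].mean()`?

take first 9 rows:
   tenure level  bonus
0      10    L6     43
1      19    L6     26
2      11    L6     45
3      18    L7     47
4      20    L6     30
5      14    L7     31
6      10    L7      1
7       2    L7     45
8      16    L7     11
filter rows where level == 'L7':
   tenure level  bonus
3      18    L7     47
5      14    L7     31
6      10    L7      1
7       2    L7     45
8      16    L7     11

12.0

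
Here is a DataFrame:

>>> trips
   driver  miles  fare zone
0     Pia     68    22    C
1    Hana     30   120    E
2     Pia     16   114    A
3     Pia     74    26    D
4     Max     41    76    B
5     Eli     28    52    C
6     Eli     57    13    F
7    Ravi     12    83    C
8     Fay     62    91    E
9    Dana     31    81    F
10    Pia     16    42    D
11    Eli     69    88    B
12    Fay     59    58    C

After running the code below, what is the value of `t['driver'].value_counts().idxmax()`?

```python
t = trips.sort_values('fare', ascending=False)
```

Pia

sort by fare descending:
   driver  miles  fare zone
1    Hana     30   120    E
2     Pia     16   114    A
8     Fay     62    91    E
11    Eli     69    88    B
7    Ravi     12    83    C
9    Dana     31    81    F
4     Max     41    76    B
12    Fay     59    58    C
5     Eli     28    52    C
10    Pia     16    42    D
3     Pia     74    26    D
0     Pia     68    22    C
6     Eli     57    13    F
value_counts of driver:
driver
Pia     4
Eli     3
Fay     2
Hana    1
Ravi    1
Dana    1
Max     1
Name: count, dtype: int64
label with the largest value → Pia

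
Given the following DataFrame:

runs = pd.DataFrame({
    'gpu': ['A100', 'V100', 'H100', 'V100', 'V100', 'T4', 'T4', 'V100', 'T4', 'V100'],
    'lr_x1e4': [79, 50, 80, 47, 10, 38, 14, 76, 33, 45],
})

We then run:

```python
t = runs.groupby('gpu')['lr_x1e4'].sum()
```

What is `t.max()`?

228

group by gpu, sum of lr_x1e4:
gpu
A100     79
H100     80
T4       85
V100    228
Name: lr_x1e4, dtype: int64
Reading off the max of the resulting series, we get 228.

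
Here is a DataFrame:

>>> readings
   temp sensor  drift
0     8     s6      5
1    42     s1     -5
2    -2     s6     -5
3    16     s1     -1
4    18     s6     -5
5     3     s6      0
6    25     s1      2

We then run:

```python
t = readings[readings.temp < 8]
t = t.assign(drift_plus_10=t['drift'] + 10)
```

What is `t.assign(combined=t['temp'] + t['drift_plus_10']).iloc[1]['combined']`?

13

filter rows where temp < 8:
   temp sensor  drift
2    -2     s6     -5
5     3     s6      0
add column drift_plus_10 = t['drift'] + 10:
   temp sensor  drift  drift_plus_10
2    -2     s6     -5              5
5     3     s6      0             10
add column combined = t['temp'] + t['drift_plus_10']:
   temp sensor  drift  drift_plus_10  combined
2    -2     s6     -5              5         3
5     3     s6      0             10        13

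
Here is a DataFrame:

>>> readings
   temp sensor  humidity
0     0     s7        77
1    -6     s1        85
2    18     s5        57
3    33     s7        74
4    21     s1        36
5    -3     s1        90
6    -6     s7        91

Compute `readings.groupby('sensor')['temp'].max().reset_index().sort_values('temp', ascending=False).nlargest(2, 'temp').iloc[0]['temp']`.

group by sensor, max of temp:
sensor
s1    21
s5    18
s7    33
Name: temp, dtype: int64
reset_index():
  sensor  temp
0     s1    21
1     s5    18
2     s7    33
sort by temp descending:
  sensor  temp
2     s7    33
0     s1    21
1     s5    18
take 2 rows with largest temp:
  sensor  temp
2     s7    33
0     s1    21

33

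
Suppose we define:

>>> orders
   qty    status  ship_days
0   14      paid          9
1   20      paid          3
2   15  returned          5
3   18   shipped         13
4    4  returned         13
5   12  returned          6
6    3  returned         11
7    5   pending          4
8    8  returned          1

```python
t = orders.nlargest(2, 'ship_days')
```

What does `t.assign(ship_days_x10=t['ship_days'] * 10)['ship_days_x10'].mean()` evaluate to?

take 2 rows with largest ship_days:
   qty    status  ship_days
3   18   shipped         13
4    4  returned         13
add column ship_days_x10 = t['ship_days'] * 10:
   qty    status  ship_days  ship_days_x10
3   18   shipped         13            130
4    4  returned         13            130

130.0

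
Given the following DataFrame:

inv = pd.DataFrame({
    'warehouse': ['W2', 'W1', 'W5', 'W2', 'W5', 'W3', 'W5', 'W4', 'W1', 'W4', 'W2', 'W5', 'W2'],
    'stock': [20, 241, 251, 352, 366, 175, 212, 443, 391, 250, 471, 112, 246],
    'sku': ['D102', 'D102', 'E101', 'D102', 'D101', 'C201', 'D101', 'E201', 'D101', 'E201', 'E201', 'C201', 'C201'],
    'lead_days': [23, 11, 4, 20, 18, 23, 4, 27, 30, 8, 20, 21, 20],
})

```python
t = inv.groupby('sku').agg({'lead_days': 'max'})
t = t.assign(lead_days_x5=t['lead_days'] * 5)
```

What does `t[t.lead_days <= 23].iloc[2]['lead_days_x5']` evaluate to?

20

group by sku, max of lead_days:
      lead_days
sku            
C201         23
D101         30
D102         23
E101          4
E201         27
add column lead_days_x5 = t['lead_days'] * 5:
      lead_days  lead_days_x5
sku                          
C201         23           115
D101         30           150
D102         23           115
E101          4            20
E201         27           135
filter rows where lead_days <= 23:
      lead_days  lead_days_x5
sku                          
C201         23           115
D102         23           115
E101          4            20
Hence 20.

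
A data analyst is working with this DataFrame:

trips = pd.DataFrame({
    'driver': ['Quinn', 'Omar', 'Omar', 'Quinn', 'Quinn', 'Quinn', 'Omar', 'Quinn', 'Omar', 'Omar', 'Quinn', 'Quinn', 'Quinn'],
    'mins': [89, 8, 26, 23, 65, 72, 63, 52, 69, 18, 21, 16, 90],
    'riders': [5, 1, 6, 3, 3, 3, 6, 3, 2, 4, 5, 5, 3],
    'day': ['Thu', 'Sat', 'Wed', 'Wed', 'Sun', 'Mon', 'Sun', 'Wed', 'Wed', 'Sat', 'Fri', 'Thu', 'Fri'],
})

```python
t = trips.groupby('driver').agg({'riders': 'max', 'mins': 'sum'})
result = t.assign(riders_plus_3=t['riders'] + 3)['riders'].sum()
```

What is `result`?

11

group by driver: max(riders), sum(mins):
        riders  mins
driver              
Omar         6   184
Quinn        5   428
add column riders_plus_3 = t['riders'] + 3:
        riders  mins  riders_plus_3
driver                             
Omar         6   184              9
Quinn        5   428              8
So sum() = 11.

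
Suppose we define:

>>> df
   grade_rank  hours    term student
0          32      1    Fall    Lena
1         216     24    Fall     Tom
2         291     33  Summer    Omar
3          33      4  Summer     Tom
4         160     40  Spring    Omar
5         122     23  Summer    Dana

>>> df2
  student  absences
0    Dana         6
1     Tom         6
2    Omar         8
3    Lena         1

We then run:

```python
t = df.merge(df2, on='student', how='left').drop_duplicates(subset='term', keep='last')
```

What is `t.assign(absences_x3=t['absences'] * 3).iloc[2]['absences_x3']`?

merge on 'student' (how='left') → 6 rows:
   grade_rank  hours    term student  absences
0          32      1    Fall    Lena         1
1         216     24    Fall     Tom         6
2         291     33  Summer    Omar         8
3          33      4  Summer     Tom         6
4         160     40  Spring    Omar         8
5         122     23  Summer    Dana         6
drop duplicate term (keep=last):
   grade_rank  hours    term student  absences
1         216     24    Fall     Tom         6
4         160     40  Spring    Omar         8
5         122     23  Summer    Dana         6
add column absences_x3 = t['absences'] * 3:
   grade_rank  hours    term student  absences  absences_x3
1         216     24    Fall     Tom         6           18
4         160     40  Spring    Omar         8           24
5         122     23  Summer    Dana         6           18
Reading off the value at position 2, column 'absences_x3', we get 18.

18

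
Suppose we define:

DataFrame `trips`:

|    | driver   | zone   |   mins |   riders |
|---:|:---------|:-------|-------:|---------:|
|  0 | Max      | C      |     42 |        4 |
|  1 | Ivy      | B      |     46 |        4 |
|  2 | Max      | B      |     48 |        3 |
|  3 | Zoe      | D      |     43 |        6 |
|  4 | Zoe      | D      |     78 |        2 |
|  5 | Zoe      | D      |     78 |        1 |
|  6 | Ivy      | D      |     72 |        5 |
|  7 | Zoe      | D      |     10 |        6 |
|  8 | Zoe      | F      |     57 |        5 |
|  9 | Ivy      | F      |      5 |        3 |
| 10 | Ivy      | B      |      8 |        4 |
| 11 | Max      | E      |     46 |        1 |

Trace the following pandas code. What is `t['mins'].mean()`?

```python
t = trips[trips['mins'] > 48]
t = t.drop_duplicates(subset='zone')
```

filter rows where mins > 48:
  driver zone  mins  riders
4    Zoe    D    78       2
5    Zoe    D    78       1
6    Ivy    D    72       5
8    Zoe    F    57       5
drop duplicate zone (keep=first):
  driver zone  mins  riders
4    Zoe    D    78       2
8    Zoe    F    57       5

67.5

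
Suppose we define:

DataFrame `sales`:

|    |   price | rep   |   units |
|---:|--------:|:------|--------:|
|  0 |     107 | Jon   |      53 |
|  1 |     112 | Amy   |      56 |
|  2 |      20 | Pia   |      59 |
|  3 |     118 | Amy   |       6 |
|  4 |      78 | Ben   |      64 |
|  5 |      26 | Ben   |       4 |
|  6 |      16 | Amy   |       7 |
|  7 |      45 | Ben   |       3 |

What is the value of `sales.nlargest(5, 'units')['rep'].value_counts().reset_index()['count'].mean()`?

take 5 rows with largest units:
   price  rep  units
4     78  Ben     64
2     20  Pia     59
1    112  Amy     56
0    107  Jon     53
6     16  Amy      7
value_counts of rep:
rep
Amy    2
Ben    1
Pia    1
Jon    1
Name: count, dtype: int64
reset_index():
   rep  count
0  Amy      2
1  Ben      1
2  Pia      1
3  Jon      1
Taking the mean of column 'count' gives 1.25.

1.25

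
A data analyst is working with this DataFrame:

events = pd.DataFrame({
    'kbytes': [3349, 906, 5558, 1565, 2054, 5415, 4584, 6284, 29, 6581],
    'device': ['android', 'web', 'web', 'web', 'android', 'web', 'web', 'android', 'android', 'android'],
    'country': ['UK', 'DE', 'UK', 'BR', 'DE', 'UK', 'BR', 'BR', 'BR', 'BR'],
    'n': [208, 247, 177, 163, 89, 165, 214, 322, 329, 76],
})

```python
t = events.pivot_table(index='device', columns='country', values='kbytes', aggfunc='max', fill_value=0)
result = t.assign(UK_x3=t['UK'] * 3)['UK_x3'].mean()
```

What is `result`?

13360.5

pivot: rows=device, cols=country, max(kbytes):
country    BR    DE    UK
device                   
android  6581  2054  3349
web      4584   906  5558
add column UK_x3 = t['UK'] * 3:
country    BR    DE    UK  UK_x3
device                          
android  6581  2054  3349  10047
web      4584   906  5558  16674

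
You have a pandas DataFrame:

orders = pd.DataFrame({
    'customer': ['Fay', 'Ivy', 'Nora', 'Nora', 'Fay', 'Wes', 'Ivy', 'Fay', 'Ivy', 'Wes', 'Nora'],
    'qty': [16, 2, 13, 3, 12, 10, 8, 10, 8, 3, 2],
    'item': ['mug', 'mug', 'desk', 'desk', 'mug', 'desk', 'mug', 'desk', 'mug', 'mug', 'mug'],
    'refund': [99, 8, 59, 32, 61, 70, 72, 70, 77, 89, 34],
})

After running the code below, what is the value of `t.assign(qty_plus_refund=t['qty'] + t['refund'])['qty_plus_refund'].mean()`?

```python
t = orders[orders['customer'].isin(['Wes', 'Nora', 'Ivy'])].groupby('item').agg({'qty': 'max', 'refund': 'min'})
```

30.5

filter rows where customer in ['Wes', 'Nora', 'Ivy']:
   customer  qty  item  refund
1       Ivy    2   mug       8
2      Nora   13  desk      59
3      Nora    3  desk      32
5       Wes   10  desk      70
6       Ivy    8   mug      72
8       Ivy    8   mug      77
9       Wes    3   mug      89
10     Nora    2   mug      34
group by item: max(qty), min(refund):
      qty  refund
item             
desk   13      32
mug     8       8
add column qty_plus_refund = t['qty'] + t['refund']:
      qty  refund  qty_plus_refund
item                              
desk   13      32               45
mug     8       8               16
The mean of column 'qty_plus_refund' is 30.5.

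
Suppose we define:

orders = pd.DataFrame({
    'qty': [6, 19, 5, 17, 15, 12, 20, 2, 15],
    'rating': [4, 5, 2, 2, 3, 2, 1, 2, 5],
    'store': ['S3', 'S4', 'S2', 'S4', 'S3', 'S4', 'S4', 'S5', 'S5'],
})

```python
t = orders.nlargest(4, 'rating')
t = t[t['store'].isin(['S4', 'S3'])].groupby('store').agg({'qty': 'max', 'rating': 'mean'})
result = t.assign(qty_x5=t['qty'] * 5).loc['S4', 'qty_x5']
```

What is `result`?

take 4 rows with largest rating:
   qty  rating store
1   19       5    S4
8   15       5    S5
0    6       4    S3
4   15       3    S3
filter rows where store in ['S4', 'S3']:
   qty  rating store
1   19       5    S4
0    6       4    S3
4   15       3    S3
group by store: max(qty), mean(rating):
       qty  rating
store             
S3      15     3.5
S4      19     5.0
add column qty_x5 = t['qty'] * 5:
       qty  rating  qty_x5
store                     
S3      15     3.5      75
S4      19     5.0      95
Reading off the value at row 'S4', column 'qty_x5', we get 95.

95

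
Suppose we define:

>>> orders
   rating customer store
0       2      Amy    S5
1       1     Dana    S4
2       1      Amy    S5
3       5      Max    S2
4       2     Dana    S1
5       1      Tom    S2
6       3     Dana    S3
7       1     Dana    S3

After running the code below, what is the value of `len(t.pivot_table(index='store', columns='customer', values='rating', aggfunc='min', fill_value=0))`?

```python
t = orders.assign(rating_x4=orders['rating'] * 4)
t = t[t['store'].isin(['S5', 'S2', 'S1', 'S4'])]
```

4

add column rating_x4 = orders['rating'] * 4:
   rating customer store  rating_x4
0       2      Amy    S5          8
1       1     Dana    S4          4
2       1      Amy    S5          4
3       5      Max    S2         20
4       2     Dana    S1          8
5       1      Tom    S2          4
6       3     Dana    S3         12
7       1     Dana    S3          4
filter rows where store in ['S5', 'S2', 'S1', 'S4']:
   rating customer store  rating_x4
0       2      Amy    S5          8
1       1     Dana    S4          4
2       1      Amy    S5          4
3       5      Max    S2         20
4       2     Dana    S1          8
5       1      Tom    S2          4
pivot: rows=store, cols=customer, min(rating):
customer  Amy  Dana  Max  Tom
store                        
S1          0     2    0    0
S2          0     0    5    1
S4          0     1    0    0
S5          1     0    0    0
The number of rows is 4.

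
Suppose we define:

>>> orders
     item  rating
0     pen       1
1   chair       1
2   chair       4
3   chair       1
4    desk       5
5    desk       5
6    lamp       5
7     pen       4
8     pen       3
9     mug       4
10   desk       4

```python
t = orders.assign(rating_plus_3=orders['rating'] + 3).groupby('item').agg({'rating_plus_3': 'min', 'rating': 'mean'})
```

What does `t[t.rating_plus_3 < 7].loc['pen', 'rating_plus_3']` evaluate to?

add column rating_plus_3 = orders['rating'] + 3:
     item  rating  rating_plus_3
0     pen       1              4
1   chair       1              4
2   chair       4              7
3   chair       1              4
4    desk       5              8
5    desk       5              8
6    lamp       5              8
7     pen       4              7
8     pen       3              6
9     mug       4              7
10   desk       4              7
group by item: min(rating_plus_3), mean(rating):
       rating_plus_3    rating
item                          
chair              4  2.000000
desk               7  4.666667
lamp               8  5.000000
mug                7  4.000000
pen                4  2.666667
filter rows where rating_plus_3 < 7:
       rating_plus_3    rating
item                          
chair              4  2.000000
pen                4  2.666667
Taking the value at row 'pen', column 'rating_plus_3' gives 4.

4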